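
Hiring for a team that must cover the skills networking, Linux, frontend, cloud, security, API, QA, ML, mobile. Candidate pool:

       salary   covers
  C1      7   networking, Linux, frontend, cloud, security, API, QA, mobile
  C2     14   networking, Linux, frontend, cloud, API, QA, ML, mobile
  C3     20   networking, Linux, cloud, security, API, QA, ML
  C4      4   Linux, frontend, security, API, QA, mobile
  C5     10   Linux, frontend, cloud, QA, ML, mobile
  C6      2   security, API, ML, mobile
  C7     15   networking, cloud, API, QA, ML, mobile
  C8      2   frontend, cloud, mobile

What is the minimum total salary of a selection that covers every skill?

9

C1, C6 cover every skill at salary 7 + 2 = 9.
Any cover uses at least 2 candidates; among all covering selections none totals below 9.
Greedy by coverage-per-salary would pick C6, C8, C4, C1 for 15 — worse than the optimum 9.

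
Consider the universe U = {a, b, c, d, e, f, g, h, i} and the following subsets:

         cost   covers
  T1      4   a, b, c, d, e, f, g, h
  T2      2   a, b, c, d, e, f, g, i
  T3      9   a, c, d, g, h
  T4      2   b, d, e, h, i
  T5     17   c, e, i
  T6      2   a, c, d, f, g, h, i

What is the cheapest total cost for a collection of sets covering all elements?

4

T2, T4 cover every element at cost 2 + 2 = 4.
Any cover uses at least 2 sets; among all covering selections none totals below 4.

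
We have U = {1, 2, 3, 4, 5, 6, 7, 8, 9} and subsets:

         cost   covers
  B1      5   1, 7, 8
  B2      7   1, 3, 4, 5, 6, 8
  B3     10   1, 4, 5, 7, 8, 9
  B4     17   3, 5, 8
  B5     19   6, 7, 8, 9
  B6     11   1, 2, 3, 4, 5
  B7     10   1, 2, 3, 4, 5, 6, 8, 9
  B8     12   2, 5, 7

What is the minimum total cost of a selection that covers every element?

15

B1, B7 cover every element at cost 5 + 10 = 15.
Any cover uses at least 2 sets; among all covering selections none totals below 15.
Greedy by coverage-per-cost would pick B2, B1, B7 for 22 — worse than the optimum 15.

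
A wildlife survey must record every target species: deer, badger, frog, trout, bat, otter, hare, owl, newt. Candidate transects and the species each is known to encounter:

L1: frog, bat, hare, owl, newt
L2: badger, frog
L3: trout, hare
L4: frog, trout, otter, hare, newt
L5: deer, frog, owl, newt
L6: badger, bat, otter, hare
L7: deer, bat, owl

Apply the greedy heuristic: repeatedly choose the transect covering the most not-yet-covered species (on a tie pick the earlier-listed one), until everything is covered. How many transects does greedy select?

4

Pick 1: L1 covers 5 new species (frog, bat, hare, owl, newt).
Pick 2: L4 covers 2 new species (trout, otter).
Pick 3: L2 covers 1 new species (badger).
Pick 4: L5 covers 1 new species (deer).
Greedy uses 4 transects. (The true minimum is 3.)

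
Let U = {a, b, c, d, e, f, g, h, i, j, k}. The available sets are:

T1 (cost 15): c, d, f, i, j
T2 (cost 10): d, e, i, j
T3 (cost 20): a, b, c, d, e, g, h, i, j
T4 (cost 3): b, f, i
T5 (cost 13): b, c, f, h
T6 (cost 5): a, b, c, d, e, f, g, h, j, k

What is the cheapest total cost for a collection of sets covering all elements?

T4, T6 cover every element at cost 3 + 5 = 8.
Any cover uses at least 2 sets; among all covering selections none totals below 8.

8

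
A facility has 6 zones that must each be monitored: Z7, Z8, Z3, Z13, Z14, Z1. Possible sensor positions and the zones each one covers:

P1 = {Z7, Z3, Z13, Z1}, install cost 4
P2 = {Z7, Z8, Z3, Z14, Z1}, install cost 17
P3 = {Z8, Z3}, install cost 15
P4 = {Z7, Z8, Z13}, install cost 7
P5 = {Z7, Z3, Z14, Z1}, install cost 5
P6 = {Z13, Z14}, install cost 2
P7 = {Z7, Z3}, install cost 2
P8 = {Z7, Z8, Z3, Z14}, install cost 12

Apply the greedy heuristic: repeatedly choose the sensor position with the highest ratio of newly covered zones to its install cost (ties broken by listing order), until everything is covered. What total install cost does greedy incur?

Pick 1: P1 adds 4 new (Z7, Z3, Z13, Z1) at install cost 4 (ratio 4/4).
Pick 2: P6 adds 1 new (Z14) at install cost 2 (ratio 1/2).
Pick 3: P4 adds 1 new (Z8) at install cost 7 (ratio 1/7).
Greedy total install cost: 4 + 2 + 7 = 13. (The true optimum is 12, so greedy overshoots here.)

13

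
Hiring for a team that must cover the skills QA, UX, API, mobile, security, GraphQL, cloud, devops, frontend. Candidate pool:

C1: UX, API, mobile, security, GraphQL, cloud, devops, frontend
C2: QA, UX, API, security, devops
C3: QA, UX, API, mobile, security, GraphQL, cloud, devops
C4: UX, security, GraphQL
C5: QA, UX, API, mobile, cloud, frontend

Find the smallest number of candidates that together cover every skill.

2

C1, C2 together cover {QA, UX, API, mobile, security, GraphQL, cloud, devops, frontend} — every skill.
No single candidate contains all 9 skills, so 2 is optimal.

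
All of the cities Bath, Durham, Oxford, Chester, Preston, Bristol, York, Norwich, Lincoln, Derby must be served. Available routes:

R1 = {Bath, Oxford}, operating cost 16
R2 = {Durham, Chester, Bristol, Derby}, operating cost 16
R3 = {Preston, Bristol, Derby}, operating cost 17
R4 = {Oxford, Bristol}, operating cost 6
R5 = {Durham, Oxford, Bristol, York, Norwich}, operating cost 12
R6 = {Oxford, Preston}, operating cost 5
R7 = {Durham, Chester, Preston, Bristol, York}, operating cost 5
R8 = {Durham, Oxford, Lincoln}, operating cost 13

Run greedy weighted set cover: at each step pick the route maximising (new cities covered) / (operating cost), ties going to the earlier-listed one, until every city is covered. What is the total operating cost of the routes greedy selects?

Pick 1: R7 adds 5 new (Durham, Chester, Preston, Bristol, York) at operating cost 5 (ratio 5/5).
Pick 2: R6 adds 1 new (Oxford) at operating cost 5 (ratio 1/5).
Pick 3: R5 adds 1 new (Norwich) at operating cost 12 (ratio 1/12).
Pick 4: R8 adds 1 new (Lincoln) at operating cost 13 (ratio 1/13).
Pick 5: R1 adds 1 new (Bath) at operating cost 16 (ratio 1/16).
Pick 6: R2 adds 1 new (Derby) at operating cost 16 (ratio 1/16).
Greedy total operating cost: 5 + 5 + 12 + 13 + 16 + 16 = 67. (The true optimum is 62, so greedy overshoots here.)

67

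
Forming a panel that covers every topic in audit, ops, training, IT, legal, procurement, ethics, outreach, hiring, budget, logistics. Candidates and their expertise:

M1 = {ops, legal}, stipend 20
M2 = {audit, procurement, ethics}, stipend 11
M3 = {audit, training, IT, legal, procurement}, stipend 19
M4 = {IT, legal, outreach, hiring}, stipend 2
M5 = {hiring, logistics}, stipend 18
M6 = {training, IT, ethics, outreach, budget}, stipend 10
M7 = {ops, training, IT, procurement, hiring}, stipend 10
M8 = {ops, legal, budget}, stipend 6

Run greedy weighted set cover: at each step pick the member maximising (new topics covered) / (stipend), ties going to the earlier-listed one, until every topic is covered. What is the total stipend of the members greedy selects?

47

Pick 1: M4 adds 4 new (IT, legal, outreach, hiring) at stipend 2 (ratio 4/2).
Pick 2: M8 adds 2 new (ops, budget) at stipend 6 (ratio 2/6).
Pick 3: M2 adds 3 new (audit, procurement, ethics) at stipend 11 (ratio 3/11).
Pick 4: M6 adds 1 new (training) at stipend 10 (ratio 1/10).
Pick 5: M5 adds 1 new (logistics) at stipend 18 (ratio 1/18).
Greedy total stipend: 2 + 6 + 11 + 10 + 18 = 47. (The true optimum is 45, so greedy overshoots here.)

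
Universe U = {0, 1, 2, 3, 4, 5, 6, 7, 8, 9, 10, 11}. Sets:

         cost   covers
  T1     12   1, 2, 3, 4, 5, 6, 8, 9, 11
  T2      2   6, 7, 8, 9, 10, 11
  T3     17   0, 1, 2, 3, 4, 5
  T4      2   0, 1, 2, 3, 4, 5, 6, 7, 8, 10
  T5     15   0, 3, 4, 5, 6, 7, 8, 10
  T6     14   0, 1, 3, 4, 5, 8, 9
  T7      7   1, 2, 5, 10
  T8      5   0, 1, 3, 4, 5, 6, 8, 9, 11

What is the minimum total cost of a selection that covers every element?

T2, T4 cover every element at cost 2 + 2 = 4.
Any cover uses at least 2 sets; among all covering selections none totals below 4.

4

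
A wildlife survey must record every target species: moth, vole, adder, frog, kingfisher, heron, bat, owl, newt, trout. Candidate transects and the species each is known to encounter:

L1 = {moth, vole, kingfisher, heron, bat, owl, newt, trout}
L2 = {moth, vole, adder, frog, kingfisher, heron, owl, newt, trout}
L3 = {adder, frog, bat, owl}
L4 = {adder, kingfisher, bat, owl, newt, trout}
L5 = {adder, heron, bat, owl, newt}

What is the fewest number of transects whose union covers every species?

L1, L2 together cover {moth, vole, adder, frog, kingfisher, heron, bat, owl, newt, trout} — every species.
No single transect contains all 10 species, so 2 is optimal.

2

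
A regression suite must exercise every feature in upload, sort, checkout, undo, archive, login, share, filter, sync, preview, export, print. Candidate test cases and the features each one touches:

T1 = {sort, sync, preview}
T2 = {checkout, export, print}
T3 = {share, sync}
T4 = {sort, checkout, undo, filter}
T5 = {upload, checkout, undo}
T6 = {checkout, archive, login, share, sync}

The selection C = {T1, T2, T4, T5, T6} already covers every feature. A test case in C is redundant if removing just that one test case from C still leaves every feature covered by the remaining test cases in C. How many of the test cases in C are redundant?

Drop T1: preview uncovered — not redundant.
Drop T2: export, print uncovered — not redundant.
Drop T4: filter uncovered — not redundant.
Drop T5: upload uncovered — not redundant.
Drop T6: archive, login, share uncovered — not redundant.
None of the test cases in C is redundant.

0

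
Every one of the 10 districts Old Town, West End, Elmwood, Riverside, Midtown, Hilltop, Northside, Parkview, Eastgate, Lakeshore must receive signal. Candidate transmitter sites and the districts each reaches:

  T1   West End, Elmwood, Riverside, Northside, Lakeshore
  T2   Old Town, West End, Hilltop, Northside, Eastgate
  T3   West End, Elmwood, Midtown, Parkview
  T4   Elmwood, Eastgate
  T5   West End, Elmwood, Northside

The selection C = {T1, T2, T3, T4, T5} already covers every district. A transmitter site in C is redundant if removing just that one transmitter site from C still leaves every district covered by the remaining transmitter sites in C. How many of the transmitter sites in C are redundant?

Drop T1: Riverside, Lakeshore uncovered — not redundant.
Drop T2: Old Town, Hilltop uncovered — not redundant.
Drop T3: Midtown, Parkview uncovered — not redundant.
Drop T4: the rest still cover every district — redundant.
Drop T5: the rest still cover every district — redundant.
2 redundant: T4, T5.

2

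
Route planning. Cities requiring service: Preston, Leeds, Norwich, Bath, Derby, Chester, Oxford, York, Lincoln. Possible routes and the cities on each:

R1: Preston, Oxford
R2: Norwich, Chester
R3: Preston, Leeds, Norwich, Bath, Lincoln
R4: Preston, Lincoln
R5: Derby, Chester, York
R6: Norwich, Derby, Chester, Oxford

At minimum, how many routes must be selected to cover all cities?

R1, R3, R5 together cover {Preston, Leeds, Norwich, Bath, Derby, Chester, Oxford, York, Lincoln} — every city.
No 2 of the 6 routes cover everything (all 15 pairs fall short), so 3 is minimum.

3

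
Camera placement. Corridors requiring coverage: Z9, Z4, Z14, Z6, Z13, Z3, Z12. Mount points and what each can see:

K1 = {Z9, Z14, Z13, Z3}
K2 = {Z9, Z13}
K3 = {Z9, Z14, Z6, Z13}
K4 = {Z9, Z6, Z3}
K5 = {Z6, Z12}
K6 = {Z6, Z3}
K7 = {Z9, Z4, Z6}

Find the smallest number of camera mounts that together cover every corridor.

K1, K5, K7 together cover {Z9, Z4, Z14, Z6, Z13, Z3, Z12} — every corridor.
No 2 of the 7 camera mounts cover everything (all 21 pairs fall short), so 3 is minimum.

3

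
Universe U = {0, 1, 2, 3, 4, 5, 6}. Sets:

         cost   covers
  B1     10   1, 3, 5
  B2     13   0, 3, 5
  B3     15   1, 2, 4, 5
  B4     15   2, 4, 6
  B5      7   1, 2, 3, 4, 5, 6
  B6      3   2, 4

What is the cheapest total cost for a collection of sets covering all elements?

20

B2, B5 cover every element at cost 13 + 7 = 20.
Any cover uses at least 2 sets; among all covering selections none totals below 20.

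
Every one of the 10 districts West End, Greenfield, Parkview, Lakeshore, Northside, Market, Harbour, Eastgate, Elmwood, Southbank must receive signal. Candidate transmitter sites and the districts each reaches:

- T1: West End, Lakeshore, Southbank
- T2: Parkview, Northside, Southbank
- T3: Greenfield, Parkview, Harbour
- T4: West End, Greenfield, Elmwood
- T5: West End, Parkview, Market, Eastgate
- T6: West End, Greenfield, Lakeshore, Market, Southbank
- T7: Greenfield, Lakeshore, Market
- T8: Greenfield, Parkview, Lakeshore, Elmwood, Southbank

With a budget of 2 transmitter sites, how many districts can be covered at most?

8

Choosing T5, T8 covers {West End, Greenfield, Parkview, Lakeshore, Market, Eastgate, Elmwood, Southbank} — 8 districts.
No choice of 2 transmitter sites does better; here Northside, Harbour are left uncovered.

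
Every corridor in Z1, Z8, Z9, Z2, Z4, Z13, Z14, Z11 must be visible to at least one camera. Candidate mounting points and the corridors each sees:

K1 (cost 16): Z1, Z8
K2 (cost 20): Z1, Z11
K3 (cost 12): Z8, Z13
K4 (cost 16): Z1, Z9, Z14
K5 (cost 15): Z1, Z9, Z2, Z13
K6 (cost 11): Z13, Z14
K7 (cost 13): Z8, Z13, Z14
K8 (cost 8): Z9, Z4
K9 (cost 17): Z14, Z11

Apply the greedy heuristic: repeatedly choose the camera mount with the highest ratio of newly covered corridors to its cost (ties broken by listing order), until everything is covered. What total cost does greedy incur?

53

Pick 1: K5 adds 4 new (Z1, Z9, Z2, Z13) at cost 15 (ratio 4/15).
Pick 2: K7 adds 2 new (Z8, Z14) at cost 13 (ratio 2/13).
Pick 3: K8 adds 1 new (Z4) at cost 8 (ratio 1/8).
Pick 4: K9 adds 1 new (Z11) at cost 17 (ratio 1/17).
Greedy total cost: 15 + 13 + 8 + 17 = 53. (The true optimum is 52, so greedy overshoots here.)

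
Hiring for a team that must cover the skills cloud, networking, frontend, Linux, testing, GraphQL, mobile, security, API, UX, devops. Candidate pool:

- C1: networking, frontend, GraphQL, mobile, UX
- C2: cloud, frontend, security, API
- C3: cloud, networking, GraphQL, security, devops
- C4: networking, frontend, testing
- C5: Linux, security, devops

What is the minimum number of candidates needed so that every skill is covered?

C1, C2, C4, C5 together cover {cloud, networking, frontend, Linux, testing, GraphQL, mobile, security, API, UX, devops} — every skill.
No 3 of the 5 candidates cover everything (all 10 triples fall short), so 4 is minimum.

4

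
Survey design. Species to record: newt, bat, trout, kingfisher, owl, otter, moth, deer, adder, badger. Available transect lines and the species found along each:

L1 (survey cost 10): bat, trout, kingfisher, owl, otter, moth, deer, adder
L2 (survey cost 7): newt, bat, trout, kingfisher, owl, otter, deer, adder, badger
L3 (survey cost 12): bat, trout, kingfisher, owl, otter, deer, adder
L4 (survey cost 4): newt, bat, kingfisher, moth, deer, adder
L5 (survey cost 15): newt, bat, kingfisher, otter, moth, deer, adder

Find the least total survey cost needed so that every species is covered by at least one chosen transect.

11

L2, L4 cover every species at survey cost 7 + 4 = 11.
Any cover uses at least 2 transects; among all covering selections none totals below 11.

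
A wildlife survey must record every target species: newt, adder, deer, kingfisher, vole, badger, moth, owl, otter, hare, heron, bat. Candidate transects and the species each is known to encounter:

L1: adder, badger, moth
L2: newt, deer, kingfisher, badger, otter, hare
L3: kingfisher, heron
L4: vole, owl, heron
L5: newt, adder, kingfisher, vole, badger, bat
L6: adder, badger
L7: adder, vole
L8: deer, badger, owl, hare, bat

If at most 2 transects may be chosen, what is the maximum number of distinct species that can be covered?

Choosing L2, L4 covers {newt, deer, kingfisher, vole, badger, owl, otter, hare, heron} — 9 species.
No choice of 2 transects does better; here adder, moth, bat are left uncovered.

9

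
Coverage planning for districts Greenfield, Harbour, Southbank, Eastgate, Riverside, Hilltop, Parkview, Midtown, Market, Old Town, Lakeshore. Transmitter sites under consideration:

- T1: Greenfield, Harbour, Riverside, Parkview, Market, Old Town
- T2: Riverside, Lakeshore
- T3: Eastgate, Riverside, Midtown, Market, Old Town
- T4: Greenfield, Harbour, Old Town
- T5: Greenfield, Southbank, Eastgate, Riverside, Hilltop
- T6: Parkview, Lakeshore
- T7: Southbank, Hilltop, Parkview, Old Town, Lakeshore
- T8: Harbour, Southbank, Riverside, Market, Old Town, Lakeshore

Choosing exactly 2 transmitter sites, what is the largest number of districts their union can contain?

9

Choosing T1, T5 covers {Greenfield, Harbour, Southbank, Eastgate, Riverside, Hilltop, Parkview, Market, Old Town} — 9 districts.
No choice of 2 transmitter sites does better; here Midtown, Lakeshore are left uncovered.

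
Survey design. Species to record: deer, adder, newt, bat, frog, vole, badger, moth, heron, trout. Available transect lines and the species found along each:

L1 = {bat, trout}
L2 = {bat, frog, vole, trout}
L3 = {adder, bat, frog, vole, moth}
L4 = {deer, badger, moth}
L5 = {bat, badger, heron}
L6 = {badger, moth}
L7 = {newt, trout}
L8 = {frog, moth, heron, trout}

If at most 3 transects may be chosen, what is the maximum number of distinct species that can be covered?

Choosing L3, L4, L7 covers {deer, adder, newt, bat, frog, vole, badger, moth, trout} — 9 species.
No choice of 3 transects does better; here heron is left uncovered.

9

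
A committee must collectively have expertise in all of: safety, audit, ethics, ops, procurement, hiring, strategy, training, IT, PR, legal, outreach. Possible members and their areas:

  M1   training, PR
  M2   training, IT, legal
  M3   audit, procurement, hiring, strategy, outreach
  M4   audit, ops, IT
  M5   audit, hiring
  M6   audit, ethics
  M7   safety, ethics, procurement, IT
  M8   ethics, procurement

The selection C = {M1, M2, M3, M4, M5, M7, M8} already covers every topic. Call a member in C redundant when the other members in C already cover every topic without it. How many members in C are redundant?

Drop M1: PR uncovered — not redundant.
Drop M2: legal uncovered — not redundant.
Drop M3: strategy, outreach uncovered — not redundant.
Drop M4: ops uncovered — not redundant.
Drop M5: the rest still cover every topic — redundant.
Drop M7: safety uncovered — not redundant.
Drop M8: the rest still cover every topic — redundant.
2 redundant: M5, M8.

2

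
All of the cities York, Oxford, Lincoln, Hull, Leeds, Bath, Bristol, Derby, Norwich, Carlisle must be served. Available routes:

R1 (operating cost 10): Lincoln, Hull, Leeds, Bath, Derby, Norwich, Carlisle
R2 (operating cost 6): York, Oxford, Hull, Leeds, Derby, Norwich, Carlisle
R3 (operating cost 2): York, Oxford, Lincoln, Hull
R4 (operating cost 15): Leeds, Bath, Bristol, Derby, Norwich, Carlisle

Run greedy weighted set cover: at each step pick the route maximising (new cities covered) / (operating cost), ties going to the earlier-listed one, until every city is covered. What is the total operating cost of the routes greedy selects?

23

Pick 1: R3 adds 4 new (York, Oxford, Lincoln, Hull) at operating cost 2 (ratio 4/2).
Pick 2: R2 adds 4 new (Leeds, Derby, Norwich, Carlisle) at operating cost 6 (ratio 4/6).
Pick 3: R4 adds 2 new (Bath, Bristol) at operating cost 15 (ratio 2/15).
Greedy total operating cost: 2 + 6 + 15 = 23. (The true optimum is 17, so greedy overshoots here.)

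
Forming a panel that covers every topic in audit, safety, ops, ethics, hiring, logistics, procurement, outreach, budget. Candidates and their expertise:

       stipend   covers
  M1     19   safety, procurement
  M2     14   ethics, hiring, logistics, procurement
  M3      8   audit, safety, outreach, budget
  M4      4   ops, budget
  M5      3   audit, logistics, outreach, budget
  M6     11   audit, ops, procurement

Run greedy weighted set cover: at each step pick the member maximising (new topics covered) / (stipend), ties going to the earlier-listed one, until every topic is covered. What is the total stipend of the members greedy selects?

Pick 1: M5 adds 4 new (audit, logistics, outreach, budget) at stipend 3 (ratio 4/3).
Pick 2: M4 adds 1 new (ops) at stipend 4 (ratio 1/4).
Pick 3: M2 adds 3 new (ethics, hiring, procurement) at stipend 14 (ratio 3/14).
Pick 4: M3 adds 1 new (safety) at stipend 8 (ratio 1/8).
Greedy total stipend: 3 + 4 + 14 + 8 = 29. (The true optimum is 26, so greedy overshoots here.)

29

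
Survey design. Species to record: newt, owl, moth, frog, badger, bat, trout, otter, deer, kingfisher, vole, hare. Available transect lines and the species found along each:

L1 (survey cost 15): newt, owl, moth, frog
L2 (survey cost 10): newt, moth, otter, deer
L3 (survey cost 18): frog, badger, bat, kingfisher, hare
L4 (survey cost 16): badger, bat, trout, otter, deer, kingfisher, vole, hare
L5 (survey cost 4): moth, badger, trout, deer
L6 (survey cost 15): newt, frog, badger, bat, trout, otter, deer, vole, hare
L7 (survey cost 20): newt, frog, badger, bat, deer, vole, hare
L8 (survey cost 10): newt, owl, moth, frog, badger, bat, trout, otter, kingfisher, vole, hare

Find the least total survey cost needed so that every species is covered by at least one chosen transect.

L5, L8 cover every species at survey cost 4 + 10 = 14.
Any cover uses at least 2 transects; among all covering selections none totals below 14.

14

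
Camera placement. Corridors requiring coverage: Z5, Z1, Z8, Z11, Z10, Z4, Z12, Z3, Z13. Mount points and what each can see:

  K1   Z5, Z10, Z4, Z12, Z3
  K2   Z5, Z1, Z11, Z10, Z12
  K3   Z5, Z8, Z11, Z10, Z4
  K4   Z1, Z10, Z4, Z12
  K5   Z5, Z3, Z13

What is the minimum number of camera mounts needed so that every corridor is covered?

3

K2, K3, K5 together cover {Z5, Z1, Z8, Z11, Z10, Z4, Z12, Z3, Z13} — every corridor.
No 2 of the 5 camera mounts cover everything (all 10 pairs fall short), so 3 is minimum.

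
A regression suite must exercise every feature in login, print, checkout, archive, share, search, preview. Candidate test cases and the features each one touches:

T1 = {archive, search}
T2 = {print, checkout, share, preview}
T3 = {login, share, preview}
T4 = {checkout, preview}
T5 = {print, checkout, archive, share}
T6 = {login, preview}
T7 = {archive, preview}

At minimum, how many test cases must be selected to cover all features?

3

T1, T2, T3 together cover {login, print, checkout, archive, share, search, preview} — every feature.
No 2 of the 7 test cases cover everything (all 21 pairs fall short), so 3 is minimum.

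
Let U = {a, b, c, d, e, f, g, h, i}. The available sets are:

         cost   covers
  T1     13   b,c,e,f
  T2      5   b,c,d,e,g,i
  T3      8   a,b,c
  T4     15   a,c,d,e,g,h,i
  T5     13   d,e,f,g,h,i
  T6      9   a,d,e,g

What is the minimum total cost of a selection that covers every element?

21

T3, T5 cover every element at cost 8 + 13 = 21.
Any cover uses at least 2 sets; among all covering selections none totals below 21.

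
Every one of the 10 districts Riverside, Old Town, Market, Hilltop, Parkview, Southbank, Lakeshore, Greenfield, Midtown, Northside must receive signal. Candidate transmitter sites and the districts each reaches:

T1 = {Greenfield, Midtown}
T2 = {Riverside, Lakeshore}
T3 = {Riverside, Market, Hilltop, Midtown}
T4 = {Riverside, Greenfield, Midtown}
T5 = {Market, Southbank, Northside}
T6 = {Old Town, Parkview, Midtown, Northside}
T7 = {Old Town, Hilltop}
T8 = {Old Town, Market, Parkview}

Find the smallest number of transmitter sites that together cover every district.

T1, T2, T3, T5, T6 together cover {Riverside, Old Town, Market, Hilltop, Parkview, Southbank, Lakeshore, Greenfield, Midtown, Northside} — every district.
No 4 of the 8 transmitter sites cover everything (all 70 size-4 selections fall short), so 5 is minimum.

5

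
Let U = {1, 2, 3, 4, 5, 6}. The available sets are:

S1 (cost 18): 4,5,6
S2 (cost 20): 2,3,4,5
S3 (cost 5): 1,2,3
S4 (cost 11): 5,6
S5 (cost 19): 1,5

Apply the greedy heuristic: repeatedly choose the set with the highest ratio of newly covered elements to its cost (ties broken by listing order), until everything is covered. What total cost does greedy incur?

34

Pick 1: S3 adds 3 new (1, 2, 3) at cost 5 (ratio 3/5).
Pick 2: S4 adds 2 new (5, 6) at cost 11 (ratio 2/11).
Pick 3: S1 adds 1 new (4) at cost 18 (ratio 1/18).
Greedy total cost: 5 + 11 + 18 = 34. (The true optimum is 23, so greedy overshoots here.)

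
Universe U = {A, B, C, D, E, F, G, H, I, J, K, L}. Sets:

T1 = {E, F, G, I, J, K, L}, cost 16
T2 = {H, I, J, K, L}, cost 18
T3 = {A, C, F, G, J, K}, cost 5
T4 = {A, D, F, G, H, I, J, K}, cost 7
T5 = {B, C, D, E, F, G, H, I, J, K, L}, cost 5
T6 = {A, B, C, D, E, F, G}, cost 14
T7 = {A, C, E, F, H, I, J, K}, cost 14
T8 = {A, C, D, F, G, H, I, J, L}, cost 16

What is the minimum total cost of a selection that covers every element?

T3, T5 cover every element at cost 5 + 5 = 10.
Any cover uses at least 2 sets; among all covering selections none totals below 10.

10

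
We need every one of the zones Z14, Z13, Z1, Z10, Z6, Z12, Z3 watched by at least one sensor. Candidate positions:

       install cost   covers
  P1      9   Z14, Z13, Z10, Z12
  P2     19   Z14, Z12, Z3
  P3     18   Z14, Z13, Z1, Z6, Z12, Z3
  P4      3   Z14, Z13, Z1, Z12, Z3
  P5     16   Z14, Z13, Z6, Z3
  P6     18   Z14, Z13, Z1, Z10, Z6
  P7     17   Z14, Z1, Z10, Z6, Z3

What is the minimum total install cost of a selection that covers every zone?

20

P4, P7 cover every zone at install cost 3 + 17 = 20.
Any cover uses at least 2 sensor positions; among all covering selections none totals below 20.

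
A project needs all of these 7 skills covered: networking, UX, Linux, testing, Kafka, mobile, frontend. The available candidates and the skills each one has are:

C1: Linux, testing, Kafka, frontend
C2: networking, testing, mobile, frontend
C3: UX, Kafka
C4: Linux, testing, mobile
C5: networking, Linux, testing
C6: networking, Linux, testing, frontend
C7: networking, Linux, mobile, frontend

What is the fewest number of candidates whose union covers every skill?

3

C1, C2, C3 together cover {networking, UX, Linux, testing, Kafka, mobile, frontend} — every skill.
No 2 of the 7 candidates cover everything (all 21 pairs fall short), so 3 is minimum.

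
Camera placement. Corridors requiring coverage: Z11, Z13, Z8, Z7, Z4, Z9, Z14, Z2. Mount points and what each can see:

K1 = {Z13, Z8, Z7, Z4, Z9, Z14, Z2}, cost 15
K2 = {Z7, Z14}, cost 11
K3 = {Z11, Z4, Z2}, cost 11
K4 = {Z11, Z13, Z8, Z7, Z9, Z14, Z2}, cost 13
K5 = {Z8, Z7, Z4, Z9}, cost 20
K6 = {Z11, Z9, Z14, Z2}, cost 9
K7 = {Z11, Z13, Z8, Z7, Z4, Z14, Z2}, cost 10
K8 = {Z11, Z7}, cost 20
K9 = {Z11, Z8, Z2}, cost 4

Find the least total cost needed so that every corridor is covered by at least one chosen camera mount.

19

K1, K9 cover every corridor at cost 15 + 4 = 19.
Any cover uses at least 2 camera mounts; among all covering selections none totals below 19.
Greedy by coverage-per-cost would pick K9, K7, K6 for 23 — worse than the optimum 19.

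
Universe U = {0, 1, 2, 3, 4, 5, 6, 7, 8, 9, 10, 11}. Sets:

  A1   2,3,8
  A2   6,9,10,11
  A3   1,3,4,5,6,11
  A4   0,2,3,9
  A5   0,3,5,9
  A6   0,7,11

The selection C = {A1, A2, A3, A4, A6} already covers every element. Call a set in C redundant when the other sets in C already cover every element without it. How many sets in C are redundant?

1

Drop A1: 8 uncovered — not redundant.
Drop A2: 10 uncovered — not redundant.
Drop A3: 1, 4, 5 uncovered — not redundant.
Drop A4: the rest still cover every element — redundant.
Drop A6: 7 uncovered — not redundant.
1 redundant: A4.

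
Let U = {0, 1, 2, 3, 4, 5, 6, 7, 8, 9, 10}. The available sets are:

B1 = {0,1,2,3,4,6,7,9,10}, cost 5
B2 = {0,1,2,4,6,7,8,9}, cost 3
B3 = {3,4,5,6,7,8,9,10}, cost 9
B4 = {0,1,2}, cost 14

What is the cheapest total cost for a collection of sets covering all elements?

B2, B3 cover every element at cost 3 + 9 = 12.
Any cover uses at least 2 sets; among all covering selections none totals below 12.

12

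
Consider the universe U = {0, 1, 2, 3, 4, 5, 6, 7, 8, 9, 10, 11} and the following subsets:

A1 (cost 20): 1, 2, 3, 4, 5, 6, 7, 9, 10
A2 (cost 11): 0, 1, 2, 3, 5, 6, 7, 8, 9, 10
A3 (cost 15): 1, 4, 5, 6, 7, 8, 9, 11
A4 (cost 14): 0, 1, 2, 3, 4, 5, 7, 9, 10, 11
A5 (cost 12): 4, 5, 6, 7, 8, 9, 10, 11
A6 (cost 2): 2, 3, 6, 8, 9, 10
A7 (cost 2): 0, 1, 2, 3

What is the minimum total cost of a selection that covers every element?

A5, A7 cover every element at cost 12 + 2 = 14.
Any cover uses at least 2 sets; among all covering selections none totals below 14.
Greedy by coverage-per-cost would pick A6, A7, A5 for 16 — worse than the optimum 14.

14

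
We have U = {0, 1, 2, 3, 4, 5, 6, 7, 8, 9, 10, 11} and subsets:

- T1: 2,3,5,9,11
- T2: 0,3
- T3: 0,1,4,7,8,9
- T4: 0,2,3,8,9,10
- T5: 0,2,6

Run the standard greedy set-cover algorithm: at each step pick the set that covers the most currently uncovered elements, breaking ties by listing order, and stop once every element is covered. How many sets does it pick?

Pick 1: T3 covers 6 new elements (0, 1, 4, 7, 8, 9).
Pick 2: T1 covers 4 new elements (2, 3, 5, 11).
Pick 3: T4 covers 1 new elements (10).
Pick 4: T5 covers 1 new elements (6).
Greedy uses 4 sets.

4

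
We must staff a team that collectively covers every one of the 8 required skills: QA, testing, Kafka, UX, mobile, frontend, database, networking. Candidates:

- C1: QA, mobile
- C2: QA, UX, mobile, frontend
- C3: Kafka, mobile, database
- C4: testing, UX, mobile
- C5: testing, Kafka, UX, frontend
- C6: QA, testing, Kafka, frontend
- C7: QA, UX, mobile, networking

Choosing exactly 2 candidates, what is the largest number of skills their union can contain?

Choosing C5, C7 covers {QA, testing, Kafka, UX, mobile, frontend, networking} — 7 skills.
No choice of 2 candidates does better; here database is left uncovered.

7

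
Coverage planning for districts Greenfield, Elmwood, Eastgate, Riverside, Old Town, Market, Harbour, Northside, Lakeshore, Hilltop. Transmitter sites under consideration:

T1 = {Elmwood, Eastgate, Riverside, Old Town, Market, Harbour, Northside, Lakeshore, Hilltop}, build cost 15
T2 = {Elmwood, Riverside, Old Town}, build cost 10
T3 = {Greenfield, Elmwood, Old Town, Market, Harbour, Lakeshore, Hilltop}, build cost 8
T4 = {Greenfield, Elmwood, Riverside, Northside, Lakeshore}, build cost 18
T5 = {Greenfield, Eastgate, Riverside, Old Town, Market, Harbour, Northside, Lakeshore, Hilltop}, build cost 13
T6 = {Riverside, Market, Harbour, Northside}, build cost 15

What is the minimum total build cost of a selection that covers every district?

T3, T5 cover every district at build cost 8 + 13 = 21.
Any cover uses at least 2 transmitter sites; among all covering selections none totals below 21.

21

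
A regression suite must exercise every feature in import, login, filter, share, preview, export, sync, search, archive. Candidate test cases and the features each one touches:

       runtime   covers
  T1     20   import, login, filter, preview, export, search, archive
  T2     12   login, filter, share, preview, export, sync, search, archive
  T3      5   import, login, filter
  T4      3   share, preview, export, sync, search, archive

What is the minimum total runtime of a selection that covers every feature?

T3, T4 cover every feature at runtime 5 + 3 = 8.
Any cover uses at least 2 test cases; among all covering selections none totals below 8.

8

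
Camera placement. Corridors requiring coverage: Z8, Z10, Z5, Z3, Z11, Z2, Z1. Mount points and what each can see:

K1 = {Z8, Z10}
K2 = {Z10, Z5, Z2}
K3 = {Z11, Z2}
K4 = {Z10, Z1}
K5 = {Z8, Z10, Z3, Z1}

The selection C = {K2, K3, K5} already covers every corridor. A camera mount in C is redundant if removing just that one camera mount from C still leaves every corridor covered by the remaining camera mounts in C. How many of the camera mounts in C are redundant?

Drop K2: Z5 uncovered — not redundant.
Drop K3: Z11 uncovered — not redundant.
Drop K5: Z8, Z3, Z1 uncovered — not redundant.
None of the camera mounts in C is redundant.

0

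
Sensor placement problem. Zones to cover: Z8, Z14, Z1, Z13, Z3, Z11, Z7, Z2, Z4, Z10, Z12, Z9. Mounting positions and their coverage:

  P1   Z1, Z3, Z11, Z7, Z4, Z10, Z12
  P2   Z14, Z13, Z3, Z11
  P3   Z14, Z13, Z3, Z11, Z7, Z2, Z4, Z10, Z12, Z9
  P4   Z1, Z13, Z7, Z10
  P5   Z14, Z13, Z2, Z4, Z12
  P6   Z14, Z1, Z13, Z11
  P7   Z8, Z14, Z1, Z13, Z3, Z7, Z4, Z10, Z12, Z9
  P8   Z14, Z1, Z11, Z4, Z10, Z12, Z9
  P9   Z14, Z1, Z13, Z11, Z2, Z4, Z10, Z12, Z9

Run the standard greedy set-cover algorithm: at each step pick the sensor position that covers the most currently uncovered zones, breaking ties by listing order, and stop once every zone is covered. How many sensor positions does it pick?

2

Pick 1: P3 covers 10 new zones (Z14, Z13, Z3, Z11, Z7, Z2, Z4, Z10, Z12, Z9).
Pick 2: P7 covers 2 new zones (Z8, Z1).
Greedy uses 2 sensor positions.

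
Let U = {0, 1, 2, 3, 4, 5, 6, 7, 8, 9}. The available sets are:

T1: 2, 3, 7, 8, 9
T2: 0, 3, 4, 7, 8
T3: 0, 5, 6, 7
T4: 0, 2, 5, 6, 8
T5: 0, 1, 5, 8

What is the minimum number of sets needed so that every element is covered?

T1, T2, T3, T5 together cover {0, 1, 2, 3, 4, 5, 6, 7, 8, 9} — every element.
No 3 of the 5 sets cover everything (all 10 triples fall short), so 4 is minimum.

4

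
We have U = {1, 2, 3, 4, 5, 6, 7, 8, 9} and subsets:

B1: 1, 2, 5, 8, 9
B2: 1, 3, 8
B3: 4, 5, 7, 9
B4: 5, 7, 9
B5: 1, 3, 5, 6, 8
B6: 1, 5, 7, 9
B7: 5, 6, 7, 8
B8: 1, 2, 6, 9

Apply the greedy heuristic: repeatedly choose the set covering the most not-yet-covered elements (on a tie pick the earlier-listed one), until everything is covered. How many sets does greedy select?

3

Pick 1: B1 covers 5 new elements (1, 2, 5, 8, 9).
Pick 2: B3 covers 2 new elements (4, 7).
Pick 3: B5 covers 2 new elements (3, 6).
Greedy uses 3 sets.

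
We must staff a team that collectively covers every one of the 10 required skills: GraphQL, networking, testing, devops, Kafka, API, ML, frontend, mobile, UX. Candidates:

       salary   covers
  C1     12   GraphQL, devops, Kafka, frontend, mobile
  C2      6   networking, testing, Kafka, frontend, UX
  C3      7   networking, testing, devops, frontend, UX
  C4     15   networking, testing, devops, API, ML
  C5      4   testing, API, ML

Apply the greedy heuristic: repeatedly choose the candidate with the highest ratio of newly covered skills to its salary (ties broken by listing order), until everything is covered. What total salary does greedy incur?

Pick 1: C2 adds 5 new (networking, testing, Kafka, frontend, UX) at salary 6 (ratio 5/6).
Pick 2: C5 adds 2 new (API, ML) at salary 4 (ratio 2/4).
Pick 3: C1 adds 3 new (GraphQL, devops, mobile) at salary 12 (ratio 3/12).
Greedy total salary: 6 + 4 + 12 = 22.

22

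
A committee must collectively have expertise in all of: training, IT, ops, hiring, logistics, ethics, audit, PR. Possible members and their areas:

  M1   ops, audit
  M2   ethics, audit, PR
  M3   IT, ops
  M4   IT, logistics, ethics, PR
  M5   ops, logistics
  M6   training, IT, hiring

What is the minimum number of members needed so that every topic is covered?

3

M1, M4, M6 together cover {training, IT, ops, hiring, logistics, ethics, audit, PR} — every topic.
No 2 of the 6 members cover everything (all 15 pairs fall short), so 3 is minimum.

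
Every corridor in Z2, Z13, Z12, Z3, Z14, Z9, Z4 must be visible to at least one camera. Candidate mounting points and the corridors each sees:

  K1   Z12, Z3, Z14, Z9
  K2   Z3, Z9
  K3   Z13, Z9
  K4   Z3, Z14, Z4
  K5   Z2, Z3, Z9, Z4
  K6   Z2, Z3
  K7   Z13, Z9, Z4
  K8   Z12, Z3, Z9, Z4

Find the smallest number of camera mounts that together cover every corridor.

K1, K3, K5 together cover {Z2, Z13, Z12, Z3, Z14, Z9, Z4} — every corridor.
No 2 of the 8 camera mounts cover everything (all 28 pairs fall short), so 3 is minimum.

3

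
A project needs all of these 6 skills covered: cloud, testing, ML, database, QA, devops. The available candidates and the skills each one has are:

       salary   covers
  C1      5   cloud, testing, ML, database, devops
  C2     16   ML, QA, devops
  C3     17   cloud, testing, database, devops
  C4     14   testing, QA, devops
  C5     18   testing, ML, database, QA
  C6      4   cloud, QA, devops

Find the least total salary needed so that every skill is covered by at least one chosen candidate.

9

C1, C6 cover every skill at salary 5 + 4 = 9.
Any cover uses at least 2 candidates; among all covering selections none totals below 9.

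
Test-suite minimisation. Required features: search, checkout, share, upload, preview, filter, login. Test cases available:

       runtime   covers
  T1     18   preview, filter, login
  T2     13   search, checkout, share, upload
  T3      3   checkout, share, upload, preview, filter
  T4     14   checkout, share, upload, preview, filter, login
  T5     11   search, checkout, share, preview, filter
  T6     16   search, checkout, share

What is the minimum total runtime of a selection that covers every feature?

25

T4, T5 cover every feature at runtime 14 + 11 = 25.
Any cover uses at least 2 test cases; among all covering selections none totals below 25.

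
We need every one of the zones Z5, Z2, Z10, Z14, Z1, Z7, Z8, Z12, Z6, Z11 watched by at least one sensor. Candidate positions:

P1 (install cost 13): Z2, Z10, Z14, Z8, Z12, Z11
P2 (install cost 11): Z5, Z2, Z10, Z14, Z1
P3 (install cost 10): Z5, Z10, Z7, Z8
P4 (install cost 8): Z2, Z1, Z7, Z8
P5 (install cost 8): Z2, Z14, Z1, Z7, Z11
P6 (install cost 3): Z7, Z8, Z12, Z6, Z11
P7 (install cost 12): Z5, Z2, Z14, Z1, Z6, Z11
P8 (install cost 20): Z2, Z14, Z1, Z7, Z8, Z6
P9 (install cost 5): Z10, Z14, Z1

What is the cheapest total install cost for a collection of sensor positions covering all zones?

P2, P6 cover every zone at install cost 11 + 3 = 14.
Any cover uses at least 2 sensor positions; among all covering selections none totals below 14.

14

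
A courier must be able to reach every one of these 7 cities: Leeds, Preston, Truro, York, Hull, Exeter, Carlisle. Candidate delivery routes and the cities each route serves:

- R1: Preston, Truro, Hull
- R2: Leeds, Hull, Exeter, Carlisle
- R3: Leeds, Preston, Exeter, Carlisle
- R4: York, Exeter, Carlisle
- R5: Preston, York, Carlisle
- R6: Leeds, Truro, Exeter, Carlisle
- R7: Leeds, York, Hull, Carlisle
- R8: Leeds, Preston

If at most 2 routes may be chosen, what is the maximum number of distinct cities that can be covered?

6

Choosing R1, R2 covers {Leeds, Preston, Truro, Hull, Exeter, Carlisle} — 6 cities.
No choice of 2 routes does better; here York is left uncovered.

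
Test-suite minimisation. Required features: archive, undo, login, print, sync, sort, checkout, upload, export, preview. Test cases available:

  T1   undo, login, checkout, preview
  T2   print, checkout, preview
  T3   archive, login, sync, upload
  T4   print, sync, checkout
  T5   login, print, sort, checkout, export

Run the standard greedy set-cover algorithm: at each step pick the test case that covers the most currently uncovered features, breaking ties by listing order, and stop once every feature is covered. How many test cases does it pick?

Pick 1: T5 covers 5 new features (login, print, sort, checkout, export).
Pick 2: T3 covers 3 new features (archive, sync, upload).
Pick 3: T1 covers 2 new features (undo, preview).
Greedy uses 3 test cases.

3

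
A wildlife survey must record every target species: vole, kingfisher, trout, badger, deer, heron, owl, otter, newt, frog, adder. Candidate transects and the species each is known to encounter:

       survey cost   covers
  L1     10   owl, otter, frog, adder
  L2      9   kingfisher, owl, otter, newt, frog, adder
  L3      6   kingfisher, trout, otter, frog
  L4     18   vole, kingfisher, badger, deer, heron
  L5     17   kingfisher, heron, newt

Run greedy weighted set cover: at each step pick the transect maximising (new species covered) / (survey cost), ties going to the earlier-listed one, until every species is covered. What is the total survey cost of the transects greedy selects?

33

Pick 1: L2 adds 6 new (kingfisher, owl, otter, newt, frog, adder) at survey cost 9 (ratio 6/9).
Pick 2: L4 adds 4 new (vole, badger, deer, heron) at survey cost 18 (ratio 4/18).
Pick 3: L3 adds 1 new (trout) at survey cost 6 (ratio 1/6).
Greedy total survey cost: 9 + 18 + 6 = 33.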